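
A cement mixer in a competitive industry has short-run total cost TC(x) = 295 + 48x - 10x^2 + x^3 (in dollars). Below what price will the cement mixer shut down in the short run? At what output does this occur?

The shutdown price is the minimum of AVC. VC = 48x - 10x^2 + x^3, so AVC = 48 - 10x + x^2.
At the minimum of AVC, MC = AVC. MC = 48 - 20x + 3x^2; setting MC = AVC gives 2x^2 - 10x = 0, so x = 5. min AVC = 23.
For P < $23 the firm produces nothing.

$23 per unit, at x = 5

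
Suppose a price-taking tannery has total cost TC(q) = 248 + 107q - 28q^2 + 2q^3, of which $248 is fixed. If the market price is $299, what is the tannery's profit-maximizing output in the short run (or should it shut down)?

Produce at q = 12

Strip out fixed cost: VC = 107q - 28q^2 + 2q^3. Then AVC = 107 - 28q + 2q^2 and MC = 107 - 56q + 6q^2.
AVC is minimized where dAVC/dq = -28 + 4q = 0, at q = 7; min AVC = 107 - 28·7 + 2·7^2 = $9.
Since P = $299 ≥ min AVC = $9, price covers variable cost and the firm should produce.
Solving P = MC: -192 - 56q + 6q^2 = 0 ⇒ q = -8/3 or 12. On the upward-sloping branch, q* = 12.
Check: AVC at q = 12 is $59 ≤ P, so revenue covers variable cost.
Profit = P·q − TC = 299·12 − 956 = $2632.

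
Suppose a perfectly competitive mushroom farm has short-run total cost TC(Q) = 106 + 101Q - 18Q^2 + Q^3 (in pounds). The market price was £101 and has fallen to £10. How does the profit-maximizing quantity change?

AVC = 101 - 18Q + Q^2, minimized at Q = 9 where min AVC = £20. MC = 101 - 36Q + 3Q^2.
At P = £101 ≥ min AVC, set P = MC on the rising branch: Q = 12.
At P = £10 < min AVC = £20, price no longer covers variable cost at any output, so the firm shuts down: Q = 0.

Output falls from 12 to 0 (the firm shuts down)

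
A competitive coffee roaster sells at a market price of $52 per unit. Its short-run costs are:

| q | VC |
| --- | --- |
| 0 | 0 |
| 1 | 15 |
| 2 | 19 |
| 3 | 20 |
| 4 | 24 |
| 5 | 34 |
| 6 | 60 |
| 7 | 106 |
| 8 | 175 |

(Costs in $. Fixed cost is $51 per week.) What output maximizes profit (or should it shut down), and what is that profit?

q = 7; profit = $207

Compute π = P·q − TC at each output: q=0: -51; q=1: -14; q=2: 34; q=3: 85; q=4: 133; q=5: 175; q=6: 201; q=7: 207; q=8: 190.
Profit is maximized at q = 7. AVC there is 106/7 = $15.14 ≤ P, so producing beats shutting down (which would give -$51).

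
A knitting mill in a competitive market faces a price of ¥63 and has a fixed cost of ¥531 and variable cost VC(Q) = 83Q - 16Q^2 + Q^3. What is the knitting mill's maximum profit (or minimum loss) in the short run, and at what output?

AVC = 83 - 16Q + Q^2 has its minimum ¥19 at Q = 8; price ¥63 clears that bar, so the firm operates.
With MC = 83 - 32Q + 3Q^2, P = MC on the upward-sloping part at Q* = 10.
TR = 63·10 = 630. TC = 531 + 230 = 761. Profit = 630 − 761 = -¥131.
Shutting down would mean losing the fixed cost of ¥531, so operating at a loss of ¥131 is better by ¥400.

Profit = -¥131 at Q = 10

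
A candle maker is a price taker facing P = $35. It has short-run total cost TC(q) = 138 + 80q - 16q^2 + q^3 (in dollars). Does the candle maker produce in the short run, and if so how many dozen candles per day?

Produce at q = 9

Strip out fixed cost: VC = 80q - 16q^2 + q^3. Then AVC = 80 - 16q + q^2 and MC = 80 - 32q + 3q^2.
AVC hits its minimum where MC = AVC, at q = 8, giving min AVC = 80 - 16·8 + 8^2 = $16.
P = $35 exceeds min AVC = $16, so the firm stays open.
P = MC gives 45 - 32q + 3q^2 = 0, with roots 5/3 and 9. Take the larger (rising MC): q* = 9.
Check: AVC at q = 9 is $17 ≤ P, so revenue covers variable cost.
Profit = P·q − TC = 35·9 − 291 = $24.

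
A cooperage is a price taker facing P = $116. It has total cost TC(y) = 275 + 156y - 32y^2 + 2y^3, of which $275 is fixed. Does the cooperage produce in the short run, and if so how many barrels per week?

Produce at y = 10

From TC, MC = TC'(y) = 156 - 64y + 6y^2 and AVC = VC/y = 156 - 32y + 2y^2.
AVC hits its minimum where MC = AVC, at y = 8, giving min AVC = 156 - 32·8 + 2·8^2 = $28.
Since P = $116 ≥ min AVC = $28, price covers variable cost and the firm should produce.
Solving P = MC: 40 - 64y + 6y^2 = 0 ⇒ y = 2/3 or 10. On the upward-sloping branch, y* = 10.
Check: AVC at y = 10 is $36 ≤ P, so revenue covers variable cost.
Profit = P·y − TC = 116·10 − 635 = $525.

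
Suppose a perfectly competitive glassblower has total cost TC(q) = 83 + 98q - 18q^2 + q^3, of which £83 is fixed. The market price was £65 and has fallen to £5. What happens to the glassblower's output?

AVC = 98 - 18q + q^2, minimized at q = 9 where min AVC = £17. MC = 98 - 36q + 3q^2.
With P = £65 above the shutdown price, P = MC gives q = 11.
At P = £5 < min AVC = £17, price no longer covers variable cost at any output, so the firm shuts down: q = 0.

Output falls from 11 to 0 (the firm shuts down)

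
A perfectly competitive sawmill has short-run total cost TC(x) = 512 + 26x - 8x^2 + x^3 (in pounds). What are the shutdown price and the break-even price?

Shutdown price = £10; break-even price = £90

Shutdown price = min AVC. AVC = 26 - 8x + x^2, with vertex at x = 4 and minimum £10.
ATC = 512/x + 26 - 8x + x^2. Setting dATC/dx = −512/x^2 − 8 + 2x = 0 gives x = 8 (since 2·8^3 − 8·8^2 = 512).
min ATC = 512/8 + 26 − 8·8 + 8^2 = £90. That is the break-even price.
For £10 ≤ P < £90 the firm produces at a loss; below £10 it shuts down.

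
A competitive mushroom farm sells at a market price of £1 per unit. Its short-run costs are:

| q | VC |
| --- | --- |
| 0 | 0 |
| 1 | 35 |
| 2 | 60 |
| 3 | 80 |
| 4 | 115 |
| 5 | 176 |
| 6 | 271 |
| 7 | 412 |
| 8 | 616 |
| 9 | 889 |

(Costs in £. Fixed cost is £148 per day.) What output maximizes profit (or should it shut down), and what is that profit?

Compute π = P·q − TC at each output: q=0: -148; q=1: -182; q=2: -206; q=3: -225; q=4: -259; q=5: -319; q=6: -413; q=7: -553; q=8: -756; q=9: -1028.
Profit is highest at q = 0. Equivalently, the lowest AVC in the table is 80/3 ≈ £26.67 at q = 3, and P = £1 falls below it — price never covers variable cost, so the firm shuts down and loses only its fixed cost.

q = 0 (shut down); profit = -£148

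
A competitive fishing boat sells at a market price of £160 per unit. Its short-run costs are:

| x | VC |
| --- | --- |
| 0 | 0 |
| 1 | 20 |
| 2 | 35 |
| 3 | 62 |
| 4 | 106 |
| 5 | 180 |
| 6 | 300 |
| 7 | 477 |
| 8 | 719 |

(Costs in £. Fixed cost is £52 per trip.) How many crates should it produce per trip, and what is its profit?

Compute π = P·x − TC at each output: x=0: -52; x=1: 88; x=2: 233; x=3: 366; x=4: 482; x=5: 568; x=6: 608; x=7: 591; x=8: 509.
Profit is maximized at x = 6. AVC there is 300/6 = £50 ≤ P, so producing beats shutting down (which would give -£52).

x = 6; profit = £608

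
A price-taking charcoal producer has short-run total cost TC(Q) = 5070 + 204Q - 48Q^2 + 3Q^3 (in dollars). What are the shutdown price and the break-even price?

Shutdown price = $12; break-even price = $477

AVC = 204 - 48Q + 3Q^2; minimized at Q = 8, giving min AVC = $12. That is the shutdown price.
ATC = 5070/Q + 204 - 48Q + 3Q^2. Setting dATC/dQ = −5070/Q^2 − 48 + 6Q = 0 gives Q = 13 (since 6·13^3 − 48·13^2 = 5070).
min ATC = 5070/13 + 204 − 48·13 + 3·13^2 = $477. That is the break-even price.
Between these two prices the firm operates at a loss; above $477 it earns a profit.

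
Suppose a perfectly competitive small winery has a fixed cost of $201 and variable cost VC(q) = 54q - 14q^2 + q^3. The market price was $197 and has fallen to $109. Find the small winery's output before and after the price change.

AVC = 54 - 14q + q^2, minimized at q = 7 where min AVC = $5. MC = 54 - 28q + 3q^2.
With P = $197 above the shutdown price, P = MC gives q = 13.
At P = $109 ≥ min AVC, set P = MC: q = 11. The firm stays open but cuts output.

Output falls from 13 to 11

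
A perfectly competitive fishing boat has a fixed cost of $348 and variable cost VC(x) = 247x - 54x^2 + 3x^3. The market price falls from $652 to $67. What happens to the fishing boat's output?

AVC = 247 - 54x + 3x^2, minimized at x = 9 where min AVC = $4. MC = 247 - 108x + 9x^2.
With P = $652 above the shutdown price, P = MC gives x = 15.
At P = $67 ≥ min AVC, set P = MC: x = 10. The firm stays open but cuts output.

Output falls from 15 to 10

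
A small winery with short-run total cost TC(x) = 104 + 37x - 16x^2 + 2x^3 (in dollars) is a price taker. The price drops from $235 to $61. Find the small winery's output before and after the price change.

AVC = 37 - 16x + 2x^2, minimized at x = 4 where min AVC = $5. MC = 37 - 32x + 6x^2.
At P = $235 ≥ min AVC, set P = MC on the rising branch: x = 9.
At P = $61 ≥ min AVC, set P = MC: x = 6. The firm stays open but cuts output.

Output falls from 9 to 6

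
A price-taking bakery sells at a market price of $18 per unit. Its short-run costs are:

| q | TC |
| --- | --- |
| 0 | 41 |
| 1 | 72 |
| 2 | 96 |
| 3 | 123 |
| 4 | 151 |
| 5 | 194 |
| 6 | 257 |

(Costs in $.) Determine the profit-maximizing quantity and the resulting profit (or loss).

q = 0 (shut down); profit = -$41

Profit at each row (π = 18q − TC): q=0: -41; q=1: -54; q=2: -60; q=3: -69; q=4: -79; q=5: -104; q=6: -149.
Profit is highest at q = 0. Equivalently, the lowest AVC in the table is 82/3 ≈ $27.33 at q = 3, and P = $18 falls below it — price never covers variable cost, so the firm shuts down and loses only its fixed cost.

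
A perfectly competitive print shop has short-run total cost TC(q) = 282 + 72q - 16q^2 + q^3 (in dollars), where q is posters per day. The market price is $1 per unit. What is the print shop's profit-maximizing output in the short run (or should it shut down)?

From TC, MC = TC'(q) = 72 - 32q + 3q^2 and AVC = VC/q = 72 - 16q + q^2.
The AVC parabola has its vertex at q = 16/2 = 8, where AVC = 72 - 16·8 + 8^2 = $8.
Since P = $1 < min AVC = $8, price fails to cover variable cost at any output.
Best response: produce nothing and absorb the $282 fixed cost.

Shut down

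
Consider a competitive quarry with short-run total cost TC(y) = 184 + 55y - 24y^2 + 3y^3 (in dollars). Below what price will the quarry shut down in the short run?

The shutdown price is the minimum of AVC. VC = 55y - 24y^2 + 3y^3, so AVC = 55 - 24y + 3y^2.
At the minimum of AVC, MC = AVC. MC = 55 - 48y + 9y^2; setting MC = AVC gives 6y^2 - 24y = 0, so y = 4. min AVC = 7.
For P < $7 the firm produces nothing.

$7 per unit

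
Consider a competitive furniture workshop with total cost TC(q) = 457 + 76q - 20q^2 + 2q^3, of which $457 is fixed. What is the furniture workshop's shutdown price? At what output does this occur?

Short-run supply begins at min AVC. From VC = 76q - 20q^2 + 2q^3, AVC = 76 - 20q + 2q^2.
dAVC/dq = -20 + 4q = 0 gives q = 5. min AVC = 76 - 20·5 + 2·5^2 = 26.
So the shutdown price is $26.

$26 per unit, at q = 5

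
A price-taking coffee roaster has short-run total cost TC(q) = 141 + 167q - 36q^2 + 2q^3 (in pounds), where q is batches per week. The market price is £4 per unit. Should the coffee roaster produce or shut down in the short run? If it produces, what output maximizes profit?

Variable cost is VC = 167q - 36q^2 + 2q^3, so AVC = VC/q = 167 - 36q + 2q^2 and MC = dTC/dq = 167 - 72q + 6q^2.
The AVC parabola has its vertex at q = 36/4 = 9, where AVC = 167 - 36·9 + 2·9^2 = £5.
With P < min AVC (£4 < £5), every unit sold adds to the loss.
Shutting down limits the loss to fixed cost, £141.

Shut down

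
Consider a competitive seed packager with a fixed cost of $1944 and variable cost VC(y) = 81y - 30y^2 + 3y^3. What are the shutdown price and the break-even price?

Shutdown price = min AVC. AVC = 81 - 30y + 3y^2, with vertex at y = 5 and minimum $6.
ATC = 1944/y + 81 - 30y + 3y^2. Setting dATC/dy = −1944/y^2 − 30 + 6y = 0 gives y = 9 (since 6·9^3 − 30·9^2 = 1944).
min ATC = 1944/9 + 81 − 30·9 + 3·9^2 = $270. That is the break-even price.
For $6 ≤ P < $270 the firm produces at a loss; below $6 it shuts down.

Shutdown price = $6; break-even price = $270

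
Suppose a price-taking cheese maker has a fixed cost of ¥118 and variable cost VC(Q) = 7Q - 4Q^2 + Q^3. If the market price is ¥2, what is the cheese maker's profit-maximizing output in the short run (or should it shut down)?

Shut down

Variable cost is VC = 7Q - 4Q^2 + Q^3, so AVC = VC/Q = 7 - 4Q + Q^2 and MC = dTC/dQ = 7 - 8Q + 3Q^2.
AVC hits its minimum where MC = AVC, at Q = 2, giving min AVC = 7 - 4·2 + 2^2 = ¥3.
P = ¥2 lies below min AVC = ¥3; no output level covers variable cost.
Shutting down limits the loss to fixed cost, ¥118.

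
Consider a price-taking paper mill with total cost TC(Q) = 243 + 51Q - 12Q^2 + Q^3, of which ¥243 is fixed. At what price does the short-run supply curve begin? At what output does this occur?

¥15 per unit, at Q = 6

The shutdown price is the minimum of AVC. VC = 51Q - 12Q^2 + Q^3, so AVC = 51 - 12Q + Q^2.
dAVC/dQ = -12 + 2Q = 0 gives Q = 6. min AVC = 51 - 12·6 + 6^2 = 15.
For P < ¥15 the firm produces nothing.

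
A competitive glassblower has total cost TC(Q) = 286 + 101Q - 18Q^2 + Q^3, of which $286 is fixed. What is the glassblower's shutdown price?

The firm shuts down when price falls below the minimum of average variable cost. AVC = VC/Q = 101 - 18Q + Q^2.
dAVC/dQ = -18 + 2Q = 0 gives Q = 9. min AVC = 101 - 18·9 + 9^2 = 20.
The firm shuts down for any P below $20.

$20 per unit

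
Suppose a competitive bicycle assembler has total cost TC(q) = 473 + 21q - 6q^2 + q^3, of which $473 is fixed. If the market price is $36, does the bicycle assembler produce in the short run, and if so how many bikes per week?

Strip out fixed cost: VC = 21q - 6q^2 + q^3. Then AVC = 21 - 6q + q^2 and MC = 21 - 12q + 3q^2.
The AVC parabola has its vertex at q = 6/2 = 3, where AVC = 21 - 6·3 + 3^2 = $12.
Since P = $36 ≥ min AVC = $12, price covers variable cost and the firm should produce.
Solving P = MC: -15 - 12q + 3q^2 = 0 ⇒ q = -1 or 5. On the upward-sloping branch, q* = 5.
Check: AVC at q = 5 is $16 ≤ P, so revenue covers variable cost.
Profit = P·q − TC = 36·5 − 553 = -$373, a loss, but smaller than the $473 fixed cost the firm would lose by shutting down.

Produce at q = 5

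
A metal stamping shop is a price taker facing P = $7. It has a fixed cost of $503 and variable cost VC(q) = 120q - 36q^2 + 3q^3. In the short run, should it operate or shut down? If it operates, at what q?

From TC, MC = TC'(q) = 120 - 72q + 9q^2 and AVC = VC/q = 120 - 36q + 3q^2.
The AVC parabola has its vertex at q = 36/6 = 6, where AVC = 120 - 36·6 + 3·6^2 = $12.
P = $7 lies below min AVC = $12; no output level covers variable cost.
The firm minimizes its loss by shutting down and losing only its fixed cost of $503.

Shut down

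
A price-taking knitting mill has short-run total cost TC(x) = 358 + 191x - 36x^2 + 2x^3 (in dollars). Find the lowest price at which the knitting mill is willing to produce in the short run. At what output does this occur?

$29 per unit, at x = 9

The firm shuts down when price falls below the minimum of average variable cost. AVC = VC/x = 191 - 36x + 2x^2.
At the minimum of AVC, MC = AVC. MC = 191 - 72x + 6x^2; setting MC = AVC gives 4x^2 - 36x = 0, so x = 9. min AVC = 29.
So the shutdown price is $29.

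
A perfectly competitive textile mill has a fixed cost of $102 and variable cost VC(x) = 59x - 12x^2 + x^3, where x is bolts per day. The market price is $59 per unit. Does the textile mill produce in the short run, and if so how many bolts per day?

Strip out fixed cost: VC = 59x - 12x^2 + x^3. Then AVC = 59 - 12x + x^2 and MC = 59 - 24x + 3x^2.
AVC hits its minimum where MC = AVC, at x = 6, giving min AVC = 59 - 12·6 + 6^2 = $23.
P = $59 exceeds min AVC = $23, so the firm stays open.
Set P = MC: 59 = 59 - 24x + 3x^2 → -24x + 3x^2 = 0. The roots are x = 0 and x = 8; the profit-maximizing output is on the rising part of MC, so x* = 8.
Check: AVC at x = 8 is $27 ≤ P, so revenue covers variable cost.
Profit = P·x − TC = 59·8 − 318 = $154.

Produce at x = 8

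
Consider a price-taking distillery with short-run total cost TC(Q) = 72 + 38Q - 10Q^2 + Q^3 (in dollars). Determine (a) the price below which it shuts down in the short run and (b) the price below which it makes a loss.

AVC = 38 - 10Q + Q^2; minimized at Q = 5, giving min AVC = $13. That is the shutdown price.
ATC = 72/Q + 38 - 10Q + Q^2. Setting dATC/dQ = −72/Q^2 − 10 + 2Q = 0 gives Q = 6 (since 2·6^3 − 10·6^2 = 72).
min ATC = 72/6 + 38 − 10·6 + 6^2 = $26. That is the break-even price.
Between these two prices the firm operates at a loss; above $26 it earns a profit.

Shutdown price = $13; break-even price = $26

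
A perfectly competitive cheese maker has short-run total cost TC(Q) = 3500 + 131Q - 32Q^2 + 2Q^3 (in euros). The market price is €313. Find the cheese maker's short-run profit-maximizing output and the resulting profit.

Profit = -€120 at Q = 13

AVC = 131 - 32Q + 2Q^2; min AVC = €3 at Q = 8. Since P = €313 ≥ min AVC, the firm produces.
MC = 131 - 64Q + 6Q^2. Setting P = MC and taking the root on the rising branch gives Q* = 13.
TR = 313·13 = 4069. TC = 3500 + 689 = 4189. Profit = 4069 − 4189 = -€120.
That loss of €120 beats the €3500 the firm would lose by shutting down; producing recovers €3380 of fixed cost.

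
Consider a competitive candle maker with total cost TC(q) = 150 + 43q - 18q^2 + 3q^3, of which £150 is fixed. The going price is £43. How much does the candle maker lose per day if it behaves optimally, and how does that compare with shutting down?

AVC = 43 - 18q + 3q^2; min AVC = £16 at q = 3. Since P = £43 ≥ min AVC, the firm produces.
With MC = 43 - 36q + 9q^2, P = MC on the upward-sloping part at q* = 4.
TR = 43·4 = 172. TC = 150 + 76 = 226. Profit = 172 − 226 = -£54.
By producing, the firm covers all variable cost plus £96 of fixed cost; shutting down would lose the full £150.

Profit = -£54 at q = 4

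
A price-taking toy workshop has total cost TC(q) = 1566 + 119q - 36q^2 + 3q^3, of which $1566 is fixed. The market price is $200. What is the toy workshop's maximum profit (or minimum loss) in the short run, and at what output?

Profit = -$108 at q = 9

AVC = 119 - 36q + 3q^2; min AVC = $11 at q = 6. Since P = $200 ≥ min AVC, the firm produces.
With MC = 119 - 72q + 9q^2, P = MC on the upward-sloping part at q* = 9.
TR = 200·9 = 1800. TC = 1566 + 342 = 1908. Profit = 1800 − 1908 = -$108.
Shutting down would mean losing the fixed cost of $1566, so operating at a loss of $108 is better by $1458.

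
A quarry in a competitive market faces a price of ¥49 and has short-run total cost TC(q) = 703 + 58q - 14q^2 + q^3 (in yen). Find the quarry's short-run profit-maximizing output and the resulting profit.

AVC = 58 - 14q + q^2 has its minimum ¥9 at q = 7; price ¥49 clears that bar, so the firm operates.
With MC = 58 - 28q + 3q^2, P = MC on the upward-sloping part at q* = 9.
TR = 49·9 = 441. TC = 703 + 117 = 820. Profit = 441 − 820 = -¥379.
By producing, the firm covers all variable cost plus ¥324 of fixed cost; shutting down would lose the full ¥703.

Profit = -¥379 at q = 9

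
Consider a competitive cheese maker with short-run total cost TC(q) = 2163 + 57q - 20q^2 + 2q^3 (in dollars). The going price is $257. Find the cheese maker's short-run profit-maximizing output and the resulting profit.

AVC = 57 - 20q + 2q^2; min AVC = $7 at q = 5. Since P = $257 ≥ min AVC, the firm produces.
With MC = 57 - 40q + 6q^2, P = MC on the upward-sloping part at q* = 10.
TR = 257·10 = 2570. TC = 2163 + 570 = 2733. Profit = 2570 − 2733 = -$163.
Shutting down would mean losing the fixed cost of $2163, so operating at a loss of $163 is better by $2000.

Profit = -$163 at q = 10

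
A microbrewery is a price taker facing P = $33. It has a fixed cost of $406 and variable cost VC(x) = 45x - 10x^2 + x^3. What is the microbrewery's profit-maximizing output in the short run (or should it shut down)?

Produce at x = 6

Variable cost is VC = 45x - 10x^2 + x^3, so AVC = VC/x = 45 - 10x + x^2 and MC = dTC/dx = 45 - 20x + 3x^2.
AVC hits its minimum where MC = AVC, at x = 5, giving min AVC = 45 - 10·5 + 5^2 = $20.
Because $33 ≥ $20, revenue can cover variable cost; the firm operates.
Solving P = MC: 12 - 20x + 3x^2 = 0 ⇒ x = 2/3 or 6. On the upward-sloping branch, x* = 6.
Check: AVC at x = 6 is $21 ≤ P, so revenue covers variable cost.
Profit = P·x − TC = 33·6 − 532 = -$334, a loss, but smaller than the $406 fixed cost the firm would lose by shutting down.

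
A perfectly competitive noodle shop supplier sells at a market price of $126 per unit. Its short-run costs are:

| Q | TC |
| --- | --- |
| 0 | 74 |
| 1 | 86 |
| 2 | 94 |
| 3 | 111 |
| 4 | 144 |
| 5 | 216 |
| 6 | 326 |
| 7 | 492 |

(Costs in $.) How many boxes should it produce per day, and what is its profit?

Q = 6; profit = $430

Compute π = P·Q − TC at each output: Q=0: -74; Q=1: 40; Q=2: 158; Q=3: 267; Q=4: 360; Q=5: 414; Q=6: 430; Q=7: 390.
Profit is maximized at Q = 6. AVC there is 252/6 = $42 ≤ P, so producing beats shutting down (which would give -$74).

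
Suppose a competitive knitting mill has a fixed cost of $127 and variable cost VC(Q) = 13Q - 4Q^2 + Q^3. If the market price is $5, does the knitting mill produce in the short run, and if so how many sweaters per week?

From TC, MC = TC'(Q) = 13 - 8Q + 3Q^2 and AVC = VC/Q = 13 - 4Q + Q^2.
AVC hits its minimum where MC = AVC, at Q = 2, giving min AVC = 13 - 4·2 + 2^2 = $9.
P = $5 lies below min AVC = $9; no output level covers variable cost.
Best response: produce nothing and absorb the $127 fixed cost.

Shut down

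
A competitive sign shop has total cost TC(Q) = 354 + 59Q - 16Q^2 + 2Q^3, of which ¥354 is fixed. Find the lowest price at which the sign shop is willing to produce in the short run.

The shutdown price is the minimum of AVC. VC = 59Q - 16Q^2 + 2Q^3, so AVC = 59 - 16Q + 2Q^2.
At the minimum of AVC, MC = AVC. MC = 59 - 32Q + 6Q^2; setting MC = AVC gives 4Q^2 - 16Q = 0, so Q = 4. min AVC = 27.
For P < ¥27 the firm produces nothing.

¥27 per unit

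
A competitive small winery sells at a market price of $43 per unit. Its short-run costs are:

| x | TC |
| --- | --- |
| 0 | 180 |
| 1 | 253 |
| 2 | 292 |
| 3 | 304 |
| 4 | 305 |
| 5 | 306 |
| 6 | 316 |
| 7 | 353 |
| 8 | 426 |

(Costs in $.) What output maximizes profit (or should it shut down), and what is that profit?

x = 7; profit = -$52

Tabulate TR − TC: x=0: -180; x=1: -210; x=2: -206; x=3: -175; x=4: -133; x=5: -91; x=6: -58; x=7: -52; x=8: -82.
Profit is maximized at x = 7. AVC there is 173/7 = $24.71 ≤ P, so producing beats shutting down (which would give -$180).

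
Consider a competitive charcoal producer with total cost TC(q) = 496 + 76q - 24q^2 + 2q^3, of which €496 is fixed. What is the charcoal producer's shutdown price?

€4 per unit

Short-run supply begins at min AVC. From VC = 76q - 24q^2 + 2q^3, AVC = 76 - 24q + 2q^2.
At the minimum of AVC, MC = AVC. MC = 76 - 48q + 6q^2; setting MC = AVC gives 4q^2 - 24q = 0, so q = 6. min AVC = 4.
For P < €4 the firm produces nothing.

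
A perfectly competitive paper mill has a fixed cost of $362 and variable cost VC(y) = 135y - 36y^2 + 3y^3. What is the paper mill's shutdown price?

The shutdown price is the minimum of AVC. VC = 135y - 36y^2 + 3y^3, so AVC = 135 - 36y + 3y^2.
dAVC/dy = -36 + 6y = 0 gives y = 6. min AVC = 135 - 36·6 + 3·6^2 = 27.
So the shutdown price is $27.

$27 per unit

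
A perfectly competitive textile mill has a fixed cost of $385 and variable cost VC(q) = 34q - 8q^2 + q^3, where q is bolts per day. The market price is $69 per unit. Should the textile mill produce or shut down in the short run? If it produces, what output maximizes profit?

Variable cost is VC = 34q - 8q^2 + q^3, so AVC = VC/q = 34 - 8q + q^2 and MC = dTC/dq = 34 - 16q + 3q^2.
AVC hits its minimum where MC = AVC, at q = 4, giving min AVC = 34 - 8·4 + 4^2 = $18.
Because $69 ≥ $18, revenue can cover variable cost; the firm operates.
Solving P = MC: -35 - 16q + 3q^2 = 0 ⇒ q = -5/3 or 7. On the upward-sloping branch, q* = 7.
Check: AVC at q = 7 is $27 ≤ P, so revenue covers variable cost.
Profit = P·q − TC = 69·7 − 574 = -$91, a loss, but smaller than the $385 fixed cost the firm would lose by shutting down.

Produce at q = 7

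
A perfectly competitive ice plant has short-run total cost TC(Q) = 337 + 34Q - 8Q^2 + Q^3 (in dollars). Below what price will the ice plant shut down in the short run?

$18 per unit

The shutdown price is the minimum of AVC. VC = 34Q - 8Q^2 + Q^3, so AVC = 34 - 8Q + Q^2.
At the minimum of AVC, MC = AVC. MC = 34 - 16Q + 3Q^2; setting MC = AVC gives 2Q^2 - 8Q = 0, so Q = 4. min AVC = 18.
So the shutdown price is $18.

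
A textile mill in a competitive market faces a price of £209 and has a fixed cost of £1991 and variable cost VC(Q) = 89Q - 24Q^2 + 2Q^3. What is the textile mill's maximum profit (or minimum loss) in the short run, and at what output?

Profit = -£391 at Q = 10

AVC = 89 - 24Q + 2Q^2; min AVC = £17 at Q = 6. Since P = £209 ≥ min AVC, the firm produces.
With MC = 89 - 48Q + 6Q^2, P = MC on the upward-sloping part at Q* = 10.
TR = 209·10 = 2090. TC = 1991 + 490 = 2481. Profit = 2090 − 2481 = -£391.
That loss of £391 beats the £1991 the firm would lose by shutting down; producing recovers £1600 of fixed cost.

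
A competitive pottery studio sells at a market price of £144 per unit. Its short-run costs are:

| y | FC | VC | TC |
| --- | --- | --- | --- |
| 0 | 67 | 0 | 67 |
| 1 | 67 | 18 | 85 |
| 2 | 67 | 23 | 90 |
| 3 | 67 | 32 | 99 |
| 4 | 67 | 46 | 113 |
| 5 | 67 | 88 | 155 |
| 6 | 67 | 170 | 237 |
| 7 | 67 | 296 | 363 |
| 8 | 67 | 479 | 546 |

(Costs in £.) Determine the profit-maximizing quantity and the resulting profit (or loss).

y = 7; profit = £645

Profit at each row (π = 144y − TC): y=0: -67; y=1: 59; y=2: 198; y=3: 333; y=4: 463; y=5: 565; y=6: 627; y=7: 645; y=8: 606.
Profit is maximized at y = 7. AVC there is 296/7 = £42.29 ≤ P, so producing beats shutting down (which would give -£67).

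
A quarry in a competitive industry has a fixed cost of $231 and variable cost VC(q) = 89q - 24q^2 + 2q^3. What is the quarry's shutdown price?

The firm shuts down when price falls below the minimum of average variable cost. AVC = VC/q = 89 - 24q + 2q^2.
At the minimum of AVC, MC = AVC. MC = 89 - 48q + 6q^2; setting MC = AVC gives 4q^2 - 24q = 0, so q = 6. min AVC = 17.
For P < $17 the firm produces nothing.

$17 per unit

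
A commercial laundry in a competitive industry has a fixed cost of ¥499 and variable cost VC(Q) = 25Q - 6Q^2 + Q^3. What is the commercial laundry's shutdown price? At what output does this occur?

Short-run supply begins at min AVC. From VC = 25Q - 6Q^2 + Q^3, AVC = 25 - 6Q + Q^2.
dAVC/dQ = -6 + 2Q = 0 gives Q = 3. min AVC = 25 - 6·3 + 3^2 = 16.
For P < ¥16 the firm produces nothing.

¥16 per unit, at Q = 3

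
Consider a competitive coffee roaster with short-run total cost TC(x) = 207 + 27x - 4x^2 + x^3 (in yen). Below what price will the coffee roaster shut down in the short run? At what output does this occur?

The firm shuts down when price falls below the minimum of average variable cost. AVC = VC/x = 27 - 4x + x^2.
dAVC/dx = -4 + 2x = 0 gives x = 2. min AVC = 27 - 4·2 + 2^2 = 23.
For P < ¥23 the firm produces nothing.

¥23 per unit, at x = 2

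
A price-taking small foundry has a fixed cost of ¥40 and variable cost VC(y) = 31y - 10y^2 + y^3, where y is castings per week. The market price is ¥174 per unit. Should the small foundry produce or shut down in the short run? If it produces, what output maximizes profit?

Produce at y = 11

Variable cost is VC = 31y - 10y^2 + y^3, so AVC = VC/y = 31 - 10y + y^2 and MC = dTC/dy = 31 - 20y + 3y^2.
AVC is minimized where dAVC/dy = -10 + 2y = 0, at y = 5; min AVC = 31 - 10·5 + 5^2 = ¥6.
P = ¥174 exceeds min AVC = ¥6, so the firm stays open.
Solving P = MC: -143 - 20y + 3y^2 = 0 ⇒ y = -13/3 or 11. On the upward-sloping branch, y* = 11.
Check: AVC at y = 11 is ¥42 ≤ P, so revenue covers variable cost.
Profit = P·y − TC = 174·11 − 502 = ¥1412.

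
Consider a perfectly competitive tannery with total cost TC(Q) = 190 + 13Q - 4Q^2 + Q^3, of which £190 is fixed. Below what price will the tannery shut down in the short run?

£9 per unit

Short-run supply begins at min AVC. From VC = 13Q - 4Q^2 + Q^3, AVC = 13 - 4Q + Q^2.
dAVC/dQ = -4 + 2Q = 0 gives Q = 2. min AVC = 13 - 4·2 + 2^2 = 9.
The firm shuts down for any P below £9.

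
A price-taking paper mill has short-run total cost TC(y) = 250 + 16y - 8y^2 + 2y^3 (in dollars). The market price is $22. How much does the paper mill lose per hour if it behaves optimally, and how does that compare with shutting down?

Profit = -$214 at y = 3

AVC = 16 - 8y + 2y^2 has its minimum $8 at y = 2; price $22 clears that bar, so the firm operates.
With MC = 16 - 16y + 6y^2, P = MC on the upward-sloping part at y* = 3.
TR = 22·3 = 66. TC = 250 + 30 = 280. Profit = 66 − 280 = -$214.
Shutting down would mean losing the fixed cost of $250, so operating at a loss of $214 is better by $36.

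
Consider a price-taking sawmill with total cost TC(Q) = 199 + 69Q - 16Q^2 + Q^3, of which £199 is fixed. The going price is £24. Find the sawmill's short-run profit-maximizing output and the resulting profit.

Profit = -£37 at Q = 9

AVC = 69 - 16Q + Q^2 has its minimum £5 at Q = 8; price £24 clears that bar, so the firm operates.
With MC = 69 - 32Q + 3Q^2, P = MC on the upward-sloping part at Q* = 9.
TR = 24·9 = 216. TC = 199 + 54 = 253. Profit = 216 − 253 = -£37.
Shutting down would mean losing the fixed cost of £199, so operating at a loss of £37 is better by £162.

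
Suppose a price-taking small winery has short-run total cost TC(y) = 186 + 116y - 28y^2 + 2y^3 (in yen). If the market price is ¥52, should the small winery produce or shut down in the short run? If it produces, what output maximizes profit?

From TC, MC = TC'(y) = 116 - 56y + 6y^2 and AVC = VC/y = 116 - 28y + 2y^2.
The AVC parabola has its vertex at y = 28/4 = 7, where AVC = 116 - 28·7 + 2·7^2 = ¥18.
Because ¥52 ≥ ¥18, revenue can cover variable cost; the firm operates.
Set P = MC: 52 = 116 - 56y + 6y^2 → 64 - 56y + 6y^2 = 0. The roots are y = 4/3 and y = 8; the profit-maximizing output is on the rising part of MC, so y* = 8.
Check: AVC at y = 8 is ¥20 ≤ P, so revenue covers variable cost.
Profit = P·y − TC = 52·8 − 346 = ¥70.

Produce at y = 8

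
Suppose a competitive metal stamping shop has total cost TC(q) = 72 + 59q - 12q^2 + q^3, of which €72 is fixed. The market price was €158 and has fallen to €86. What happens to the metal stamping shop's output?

Output falls from 11 to 9

MC = 59 - 24q + 3q^2; the shutdown threshold is min AVC = €23 (at q = 6).
With P = €158 above the shutdown price, P = MC gives q = 11.
At P = €86 ≥ min AVC, set P = MC: q = 9. The firm stays open but cuts output.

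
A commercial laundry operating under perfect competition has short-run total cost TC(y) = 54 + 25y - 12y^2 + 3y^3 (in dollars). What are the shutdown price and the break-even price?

AVC = 25 - 12y + 3y^2; minimized at y = 2, giving min AVC = $13. That is the shutdown price.
ATC = 54/y + 25 - 12y + 3y^2. Setting dATC/dy = −54/y^2 − 12 + 6y = 0 gives y = 3 (since 6·3^3 − 12·3^2 = 54).
min ATC = 54/3 + 25 − 12·3 + 3·3^2 = $34. That is the break-even price.
Between these two prices the firm operates at a loss; above $34 it earns a profit.

Shutdown price = $13; break-even price = $34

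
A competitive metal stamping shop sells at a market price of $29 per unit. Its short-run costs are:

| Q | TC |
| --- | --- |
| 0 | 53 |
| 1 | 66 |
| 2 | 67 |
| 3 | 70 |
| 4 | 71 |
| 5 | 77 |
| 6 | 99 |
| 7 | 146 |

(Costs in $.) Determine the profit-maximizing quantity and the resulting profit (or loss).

Q = 6; profit = $75

Tabulate TR − TC: Q=0: -53; Q=1: -37; Q=2: -9; Q=3: 17; Q=4: 45; Q=5: 68; Q=6: 75; Q=7: 57.
Profit is maximized at Q = 6. AVC there is 46/6 = $7.67 ≤ P, so producing beats shutting down (which would give -$53).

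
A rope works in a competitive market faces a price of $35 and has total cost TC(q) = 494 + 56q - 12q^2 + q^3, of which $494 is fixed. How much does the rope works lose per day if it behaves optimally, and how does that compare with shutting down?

AVC = 56 - 12q + q^2; min AVC = $20 at q = 6. Since P = $35 ≥ min AVC, the firm produces.
MC = 56 - 24q + 3q^2. Setting P = MC and taking the root on the rising branch gives q* = 7.
TR = 35·7 = 245. TC = 494 + 147 = 641. Profit = 245 − 641 = -$396.
Shutting down would mean losing the fixed cost of $494, so operating at a loss of $396 is better by $98.

Profit = -$396 at q = 7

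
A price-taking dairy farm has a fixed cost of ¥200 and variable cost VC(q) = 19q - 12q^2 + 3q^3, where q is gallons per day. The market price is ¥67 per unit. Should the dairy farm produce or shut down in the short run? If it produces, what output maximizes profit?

From TC, MC = TC'(q) = 19 - 24q + 9q^2 and AVC = VC/q = 19 - 12q + 3q^2.
The AVC parabola has its vertex at q = 12/6 = 2, where AVC = 19 - 12·2 + 3·2^2 = ¥7.
Because ¥67 ≥ ¥7, revenue can cover variable cost; the firm operates.
Solving P = MC: -48 - 24q + 9q^2 = 0 ⇒ q = -4/3 or 4. On the upward-sloping branch, q* = 4.
Check: AVC at q = 4 is ¥19 ≤ P, so revenue covers variable cost.
Profit = P·q − TC = 67·4 − 276 = -¥8, a loss, but smaller than the ¥200 fixed cost the firm would lose by shutting down.

Produce at q = 4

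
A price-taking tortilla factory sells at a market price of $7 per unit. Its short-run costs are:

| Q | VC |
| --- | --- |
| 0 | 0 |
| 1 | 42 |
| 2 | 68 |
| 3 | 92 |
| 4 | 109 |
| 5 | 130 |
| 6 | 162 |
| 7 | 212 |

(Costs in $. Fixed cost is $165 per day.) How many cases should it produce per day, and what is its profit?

Q = 0 (shut down); profit = -$165

Compute π = P·Q − TC at each output: Q=0: -165; Q=1: -200; Q=2: -219; Q=3: -236; Q=4: -246; Q=5: -260; Q=6: -285; Q=7: -328.
Profit is highest at Q = 0. Equivalently, the lowest AVC in the table is 130/5 ≈ $26 at Q = 5, and P = $7 falls below it — price never covers variable cost, so the firm shuts down and loses only its fixed cost.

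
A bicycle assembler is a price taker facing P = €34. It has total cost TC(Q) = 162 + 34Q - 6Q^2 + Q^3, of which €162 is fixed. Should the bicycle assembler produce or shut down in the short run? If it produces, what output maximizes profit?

Variable cost is VC = 34Q - 6Q^2 + Q^3, so AVC = VC/Q = 34 - 6Q + Q^2 and MC = dTC/dQ = 34 - 12Q + 3Q^2.
AVC hits its minimum where MC = AVC, at Q = 3, giving min AVC = 34 - 6·3 + 3^2 = €25.
Since P = €34 ≥ min AVC = €25, price covers variable cost and the firm should produce.
P = MC gives -12Q + 3Q^2 = 0, with roots 0 and 4. Take the larger (rising MC): Q* = 4.
Check: AVC at Q = 4 is €26 ≤ P, so revenue covers variable cost.
Profit = P·Q − TC = 34·4 − 266 = -€130, a loss, but smaller than the €162 fixed cost the firm would lose by shutting down.

Produce at Q = 4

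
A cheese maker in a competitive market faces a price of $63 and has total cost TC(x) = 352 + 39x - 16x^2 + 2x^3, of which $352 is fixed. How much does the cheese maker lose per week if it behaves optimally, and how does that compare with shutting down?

AVC = 39 - 16x + 2x^2 has its minimum $7 at x = 4; price $63 clears that bar, so the firm operates.
With MC = 39 - 32x + 6x^2, P = MC on the upward-sloping part at x* = 6.
TR = 63·6 = 378. TC = 352 + 90 = 442. Profit = 378 − 442 = -$64.
That loss of $64 beats the $352 the firm would lose by shutting down; producing recovers $288 of fixed cost.

Profit = -$64 at x = 6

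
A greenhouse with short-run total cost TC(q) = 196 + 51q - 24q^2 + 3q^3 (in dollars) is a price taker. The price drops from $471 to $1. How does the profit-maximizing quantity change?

AVC = 51 - 24q + 3q^2, minimized at q = 4 where min AVC = $3. MC = 51 - 48q + 9q^2.
At P = $471 ≥ min AVC, set P = MC on the rising branch: q = 10.
At P = $1 < min AVC = $3, price no longer covers variable cost at any output, so the firm shuts down: q = 0.

Output falls from 10 to 0 (the firm shuts down)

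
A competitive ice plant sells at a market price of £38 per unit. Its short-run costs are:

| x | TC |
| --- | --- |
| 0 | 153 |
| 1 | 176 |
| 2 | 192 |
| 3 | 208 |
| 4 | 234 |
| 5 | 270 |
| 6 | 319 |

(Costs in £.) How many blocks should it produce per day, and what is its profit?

x = 5; profit = -£80

Compute π = P·x − TC at each output: x=0: -153; x=1: -138; x=2: -116; x=3: -94; x=4: -82; x=5: -80; x=6: -91.
Profit is maximized at x = 5. AVC there is 117/5 = £23.40 ≤ P, so producing beats shutting down (which would give -£153).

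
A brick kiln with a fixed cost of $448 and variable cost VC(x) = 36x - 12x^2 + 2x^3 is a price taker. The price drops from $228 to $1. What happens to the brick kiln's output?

AVC = 36 - 12x + 2x^2, minimized at x = 3 where min AVC = $18. MC = 36 - 24x + 6x^2.
At P = $228 ≥ min AVC, set P = MC on the rising branch: x = 8.
At P = $1 < min AVC = $18, price no longer covers variable cost at any output, so the firm shuts down: x = 0.

Output falls from 8 to 0 (the firm shuts down)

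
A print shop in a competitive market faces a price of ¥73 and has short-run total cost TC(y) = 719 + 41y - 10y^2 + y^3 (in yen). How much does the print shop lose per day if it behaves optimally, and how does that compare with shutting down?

Profit = -¥335 at y = 8

AVC = 41 - 10y + y^2 has its minimum ¥16 at y = 5; price ¥73 clears that bar, so the firm operates.
MC = 41 - 20y + 3y^2. Setting P = MC and taking the root on the rising branch gives y* = 8.
TR = 73·8 = 584. TC = 719 + 200 = 919. Profit = 584 − 919 = -¥335.
That loss of ¥335 beats the ¥719 the firm would lose by shutting down; producing recovers ¥384 of fixed cost.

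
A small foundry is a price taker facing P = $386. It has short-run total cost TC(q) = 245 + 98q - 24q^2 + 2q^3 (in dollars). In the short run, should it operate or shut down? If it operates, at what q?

Produce at q = 12

From TC, MC = TC'(q) = 98 - 48q + 6q^2 and AVC = VC/q = 98 - 24q + 2q^2.
The AVC parabola has its vertex at q = 24/4 = 6, where AVC = 98 - 24·6 + 2·6^2 = $26.
Since P = $386 ≥ min AVC = $26, price covers variable cost and the firm should produce.
P = MC gives -288 - 48q + 6q^2 = 0, with roots -4 and 12. Take the larger (rising MC): q* = 12.
Check: AVC at q = 12 is $98 ≤ P, so revenue covers variable cost.
Profit = P·q − TC = 386·12 − 1421 = $3211.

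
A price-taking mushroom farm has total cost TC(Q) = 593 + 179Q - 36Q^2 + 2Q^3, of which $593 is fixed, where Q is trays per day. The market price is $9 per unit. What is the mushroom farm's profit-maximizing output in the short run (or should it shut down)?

Shut down

Variable cost is VC = 179Q - 36Q^2 + 2Q^3, so AVC = VC/Q = 179 - 36Q + 2Q^2 and MC = dTC/dQ = 179 - 72Q + 6Q^2.
AVC is minimized where dAVC/dQ = -36 + 4Q = 0, at Q = 9; min AVC = 179 - 36·9 + 2·9^2 = $17.
With P < min AVC ($9 < $17), every unit sold adds to the loss.
The firm minimizes its loss by shutting down and losing only its fixed cost of $593.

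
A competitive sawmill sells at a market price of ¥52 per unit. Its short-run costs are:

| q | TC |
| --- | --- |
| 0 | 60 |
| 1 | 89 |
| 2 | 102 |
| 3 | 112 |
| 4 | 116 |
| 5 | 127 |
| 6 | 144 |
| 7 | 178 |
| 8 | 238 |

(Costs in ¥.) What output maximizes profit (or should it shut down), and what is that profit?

Tabulate TR − TC: q=0: -60; q=1: -37; q=2: 2; q=3: 44; q=4: 92; q=5: 133; q=6: 168; q=7: 186; q=8: 178.
Profit is maximized at q = 7. AVC there is 118/7 = ¥16.86 ≤ P, so producing beats shutting down (which would give -¥60).

q = 7; profit = ¥186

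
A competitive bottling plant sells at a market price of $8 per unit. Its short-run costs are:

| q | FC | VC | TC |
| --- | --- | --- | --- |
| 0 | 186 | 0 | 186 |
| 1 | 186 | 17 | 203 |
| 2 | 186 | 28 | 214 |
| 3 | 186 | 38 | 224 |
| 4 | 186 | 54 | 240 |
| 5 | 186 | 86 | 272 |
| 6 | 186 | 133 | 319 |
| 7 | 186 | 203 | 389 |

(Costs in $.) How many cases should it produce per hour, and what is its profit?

Tabulate TR − TC: q=0: -186; q=1: -195; q=2: -198; q=3: -200; q=4: -208; q=5: -232; q=6: -271; q=7: -333.
Profit is highest at q = 0. Equivalently, the lowest AVC in the table is 38/3 ≈ $12.67 at q = 3, and P = $8 falls below it — price never covers variable cost, so the firm shuts down and loses only its fixed cost.

q = 0 (shut down); profit = -$186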